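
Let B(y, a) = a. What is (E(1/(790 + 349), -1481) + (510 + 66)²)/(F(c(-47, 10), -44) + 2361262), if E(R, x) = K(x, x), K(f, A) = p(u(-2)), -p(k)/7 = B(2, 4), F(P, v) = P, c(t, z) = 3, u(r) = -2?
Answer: 331748/2361265 ≈ 0.14050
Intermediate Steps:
p(k) = -28 (p(k) = -7*4 = -28)
K(f, A) = -28
E(R, x) = -28
(E(1/(790 + 349), -1481) + (510 + 66)²)/(F(c(-47, 10), -44) + 2361262) = (-28 + (510 + 66)²)/(3 + 2361262) = (-28 + 576²)/2361265 = (-28 + 331776)*(1/2361265) = 331748*(1/2361265) = 331748/2361265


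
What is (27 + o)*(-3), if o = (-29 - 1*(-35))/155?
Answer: -12573/155 ≈ -81.116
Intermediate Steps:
o = 6/155 (o = (-29 + 35)*(1/155) = 6*(1/155) = 6/155 ≈ 0.038710)
(27 + o)*(-3) = (27 + 6/155)*(-3) = (4191/155)*(-3) = -12573/155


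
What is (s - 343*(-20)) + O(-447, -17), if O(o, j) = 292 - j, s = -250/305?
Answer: 437259/61 ≈ 7168.2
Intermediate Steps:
s = -50/61 (s = -250*1/305 = -50/61 ≈ -0.81967)
(s - 343*(-20)) + O(-447, -17) = (-50/61 - 343*(-20)) + (292 - 1*(-17)) = (-50/61 + 6860) + (292 + 17) = 418410/61 + 309 = 437259/61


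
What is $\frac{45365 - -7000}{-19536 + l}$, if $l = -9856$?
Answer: $- \frac{52365}{29392} \approx -1.7816$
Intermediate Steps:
$\frac{45365 - -7000}{-19536 + l} = \frac{45365 - -7000}{-19536 - 9856} = \frac{45365 - -7000}{-29392} = \left(45365 + \left(-2321 + 9321\right)\right) \left(- \frac{1}{29392}\right) = \left(45365 + 7000\right) \left(- \frac{1}{29392}\right) = 52365 \left(- \frac{1}{29392}\right) = - \frac{52365}{29392}$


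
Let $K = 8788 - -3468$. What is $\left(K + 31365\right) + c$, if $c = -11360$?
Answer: $32261$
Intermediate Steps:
$K = 12256$ ($K = 8788 + 3468 = 12256$)
$\left(K + 31365\right) + c = \left(12256 + 31365\right) - 11360 = 43621 - 11360 = 32261$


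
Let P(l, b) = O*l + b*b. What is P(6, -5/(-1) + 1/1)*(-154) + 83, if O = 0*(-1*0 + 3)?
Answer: -5461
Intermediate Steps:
O = 0 (O = 0*(0 + 3) = 0*3 = 0)
P(l, b) = b² (P(l, b) = 0*l + b*b = 0 + b² = b²)
P(6, -5/(-1) + 1/1)*(-154) + 83 = (-5/(-1) + 1/1)²*(-154) + 83 = (-5*(-1) + 1*1)²*(-154) + 83 = (5 + 1)²*(-154) + 83 = 6²*(-154) + 83 = 36*(-154) + 83 = -5544 + 83 = -5461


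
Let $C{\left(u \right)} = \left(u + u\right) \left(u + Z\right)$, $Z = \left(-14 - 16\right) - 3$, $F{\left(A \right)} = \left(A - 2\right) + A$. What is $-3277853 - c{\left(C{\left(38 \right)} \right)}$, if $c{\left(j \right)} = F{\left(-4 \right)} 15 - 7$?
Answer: $-3277696$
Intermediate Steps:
$F{\left(A \right)} = -2 + 2 A$ ($F{\left(A \right)} = \left(-2 + A\right) + A = -2 + 2 A$)
$Z = -33$ ($Z = -30 - 3 = -33$)
$C{\left(u \right)} = 2 u \left(-33 + u\right)$ ($C{\left(u \right)} = \left(u + u\right) \left(u - 33\right) = 2 u \left(-33 + u\right)$)
$c{\left(j \right)} = -157$ ($c{\left(j \right)} = \left(-2 + 2 \left(-4\right)\right) 15 - 7 = \left(-2 - 8\right) 15 - 7 = \left(-10\right) 15 - 7 = -150 - 7 = -157$)
$-3277853 - c{\left(C{\left(38 \right)} \right)} = -3277853 - -157 = -3277853 + 157 = -3277696$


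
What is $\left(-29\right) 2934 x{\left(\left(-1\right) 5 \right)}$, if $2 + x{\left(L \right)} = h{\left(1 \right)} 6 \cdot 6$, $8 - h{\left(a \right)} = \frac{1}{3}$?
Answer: $-23313564$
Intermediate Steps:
$h{\left(a \right)} = \frac{23}{3}$ ($h{\left(a \right)} = 8 - \frac{1}{3} = \frac{23}{3}$)
$x{\left(L \right)} = 274$ ($x{\left(L \right)} = -2 + \frac{23}{3} \cdot 6 \cdot 6 = -2 + 46 \cdot 6 = -2 + 276 = 274$)
$\left(-29\right) 2934 x{\left(\left(-1\right) 5 \right)} = \left(-29\right) 2934 \cdot 274 = \left(-85086\right) 274 = -23313564$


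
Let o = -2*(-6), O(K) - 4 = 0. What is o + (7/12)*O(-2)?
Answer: 43/3 ≈ 14.333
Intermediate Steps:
O(K) = 4 (O(K) = 4 + 0 = 4)
o = 12
o + (7/12)*O(-2) = 12 + (7/12)*4 = 12 + 7/3 = 43/3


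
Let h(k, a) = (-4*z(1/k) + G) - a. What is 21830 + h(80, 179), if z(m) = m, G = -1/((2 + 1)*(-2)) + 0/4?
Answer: 1299067/60 ≈ 21651.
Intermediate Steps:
G = ⅙ (G = -1/(3*(-2)) + 0*(¼) = -1/(-6) + 0 = -1*(-⅙) + 0 = ⅙ + 0 = ⅙ ≈ 0.16667)
h(k, a) = ⅙ - a - 4/k (h(k, a) = (-4/k + ⅙) - a = (⅙ - 4/k) - a = ⅙ - a - 4/k)
21830 + h(80, 179) = 21830 + (⅙ - 1*179 - 4/80) = 21830 + (⅙ - 179 - 4*1/80) = 21830 + (⅙ - 179 - 1/20) = 21830 - 10733/60 = 1299067/60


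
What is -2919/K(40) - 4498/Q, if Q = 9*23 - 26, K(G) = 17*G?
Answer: -3586979/123080 ≈ -29.143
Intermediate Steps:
Q = 181 (Q = 207 - 26 = 181)
-2919/K(40) - 4498/Q = -2919/(17*40) - 4498/181 = -2919/680 - 4498*1/181 = -2919*1/680 - 4498/181 = -2919/680 - 4498/181 = -3586979/123080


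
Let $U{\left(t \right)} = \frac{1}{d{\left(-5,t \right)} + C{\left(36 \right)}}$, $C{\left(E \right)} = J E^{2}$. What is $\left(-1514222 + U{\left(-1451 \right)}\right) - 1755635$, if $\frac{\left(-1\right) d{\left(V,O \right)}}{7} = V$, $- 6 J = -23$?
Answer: $- \frac{16359094570}{5003} \approx -3.2699 \cdot 10^{6}$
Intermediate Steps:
$J = \frac{23}{6}$ ($J = \left(- \frac{1}{6}\right) \left(-23\right) = \frac{23}{6} \approx 3.8333$)
$C{\left(E \right)} = \frac{23 E^{2}}{6}$
$d{\left(V,O \right)} = - 7 V$
$U{\left(t \right)} = \frac{1}{5003}$ ($U{\left(t \right)} = \frac{1}{\left(-7\right) \left(-5\right) + \frac{23 \cdot 36^{2}}{6}} = \frac{1}{35 + \frac{23}{6} \cdot 1296} = \frac{1}{35 + 4968} = \frac{1}{5003}$)
$\left(-1514222 + U{\left(-1451 \right)}\right) - 1755635 = \left(-1514222 + \frac{1}{5003}\right) - 1755635 = - \frac{7575652665}{5003} - 1755635 = - \frac{16359094570}{5003}$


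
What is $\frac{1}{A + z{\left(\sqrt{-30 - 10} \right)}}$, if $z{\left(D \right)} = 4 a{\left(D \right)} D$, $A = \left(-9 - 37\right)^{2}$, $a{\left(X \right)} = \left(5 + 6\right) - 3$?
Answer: $\frac{529}{1129604} - \frac{4 i \sqrt{10}}{282401} \approx 0.00046831 - 4.4791 \cdot 10^{-5} i$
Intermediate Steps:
$a{\left(X \right)} = 8$ ($a{\left(X \right)} = 11 - 3 = 8$)
$A = 2116$ ($A = \left(-46\right)^{2} = 2116$)
$z{\left(D \right)} = 32 D$ ($z{\left(D \right)} = 4 \cdot 8 D = 32 D$)
$\frac{1}{A + z{\left(\sqrt{-30 - 10} \right)}} = \frac{1}{2116 + 32 \sqrt{-30 - 10}} = \frac{1}{2116 + 32 \sqrt{-40}} = \frac{1}{2116 + 32 \cdot 2 i \sqrt{10}} = \frac{1}{2116 + 64 i \sqrt{10}}$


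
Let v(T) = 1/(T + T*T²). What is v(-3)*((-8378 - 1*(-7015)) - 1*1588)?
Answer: 2951/30 ≈ 98.367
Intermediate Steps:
v(T) = 1/(T + T³)
v(-3)*((-8378 - 1*(-7015)) - 1*1588) = ((-8378 - 1*(-7015)) - 1*1588)/(-3 + (-3)³) = ((-8378 + 7015) - 1588)/(-3 - 27) = (-1363 - 1588)/(-30) = -1/30*(-2951) = 2951/30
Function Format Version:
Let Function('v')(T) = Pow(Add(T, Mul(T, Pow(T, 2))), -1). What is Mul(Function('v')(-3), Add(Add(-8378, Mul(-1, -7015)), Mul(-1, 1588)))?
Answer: Rational(2951, 30) ≈ 98.367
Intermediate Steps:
Function('v')(T) = Pow(Add(T, Pow(T, 3)), -1)
Mul(Function('v')(-3), Add(Add(-8378, Mul(-1, -7015)), Mul(-1, 1588))) = Mul(Pow(Add(-3, Pow(-3, 3)), -1), Add(Add(-8378, Mul(-1, -7015)), Mul(-1, 1588))) = Mul(Pow(Add(-3, -27), -1), Add(Add(-8378, 7015), -1588)) = Mul(Pow(-30, -1), Add(-1363, -1588)) = Mul(Rational(-1, 30), -2951) = Rational(2951, 30)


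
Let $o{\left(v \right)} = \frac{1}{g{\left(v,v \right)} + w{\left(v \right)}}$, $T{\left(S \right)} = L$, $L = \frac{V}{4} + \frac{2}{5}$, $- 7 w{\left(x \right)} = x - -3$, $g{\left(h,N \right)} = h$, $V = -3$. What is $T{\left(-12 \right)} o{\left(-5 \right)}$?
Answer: $\frac{49}{660} \approx 0.074242$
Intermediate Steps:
$w{\left(x \right)} = - \frac{3}{7} - \frac{x}{7}$ ($w{\left(x \right)} = - \frac{x - -3}{7} = - \frac{x + 3}{7} = - \frac{3 + x}{7} = - \frac{3}{7} - \frac{x}{7}$)
$L = - \frac{7}{20}$ ($L = - \frac{3}{4} + \frac{2}{5} = - \frac{7}{20} \approx -0.35$)
$T{\left(S \right)} = - \frac{7}{20}$
$o{\left(v \right)} = \frac{1}{- \frac{3}{7} + \frac{6 v}{7}}$ ($o{\left(v \right)} = \frac{1}{v - \left(\frac{3}{7} + \frac{v}{7}\right)} = \frac{1}{- \frac{3}{7} + \frac{6 v}{7}}$)
$T{\left(-12 \right)} o{\left(-5 \right)} = - \frac{7 \frac{7}{3 \left(-1 + 2 \left(-5\right)\right)}}{20} = - \frac{7 \frac{7}{3 \left(-1 - 10\right)}}{20} = - \frac{7 \frac{7}{3 \left(-11\right)}}{20} = - \frac{7 \cdot \frac{7}{3} \left(- \frac{1}{11}\right)}{20} = \left(- \frac{7}{20}\right) \left(- \frac{7}{33}\right) = \frac{49}{660}$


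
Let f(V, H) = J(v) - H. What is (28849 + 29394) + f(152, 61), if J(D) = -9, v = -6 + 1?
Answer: 58173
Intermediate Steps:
v = -5
f(V, H) = -9 - H
(28849 + 29394) + f(152, 61) = (28849 + 29394) + (-9 - 1*61) = 58243 + (-9 - 61) = 58243 - 70 = 58173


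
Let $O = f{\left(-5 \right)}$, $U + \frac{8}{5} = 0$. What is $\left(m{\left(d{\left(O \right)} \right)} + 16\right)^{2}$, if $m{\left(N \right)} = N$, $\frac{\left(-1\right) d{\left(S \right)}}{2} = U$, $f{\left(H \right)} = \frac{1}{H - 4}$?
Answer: $\frac{9216}{25} \approx 368.64$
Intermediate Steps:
$U = - \frac{8}{5}$ ($U = - \frac{8}{5} + 0 = - \frac{8}{5} \approx -1.6$)
$f{\left(H \right)} = \frac{1}{-4 + H}$
$O = - \frac{1}{9}$ ($O = \frac{1}{-4 - 5} = \frac{1}{-9} = - \frac{1}{9} \approx -0.11111$)
$d{\left(S \right)} = \frac{16}{5}$ ($d{\left(S \right)} = \left(-2\right) \left(- \frac{8}{5}\right) = \frac{16}{5}$)
$\left(m{\left(d{\left(O \right)} \right)} + 16\right)^{2} = \left(\frac{16}{5} + 16\right)^{2} = \left(\frac{96}{5}\right)^{2} = \frac{9216}{25}$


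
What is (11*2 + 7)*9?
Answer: 261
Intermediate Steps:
(11*2 + 7)*9 = (22 + 7)*9 = 29*9 = 261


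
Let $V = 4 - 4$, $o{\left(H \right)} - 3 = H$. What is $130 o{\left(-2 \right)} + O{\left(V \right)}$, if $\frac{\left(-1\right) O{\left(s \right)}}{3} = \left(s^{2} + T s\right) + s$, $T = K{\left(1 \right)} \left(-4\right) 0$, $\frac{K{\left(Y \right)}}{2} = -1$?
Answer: $130$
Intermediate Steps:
$K{\left(Y \right)} = -2$ ($K{\left(Y \right)} = 2 \left(-1\right) = -2$)
$o{\left(H \right)} = 3 + H$
$T = 0$ ($T = \left(-2\right) \left(-4\right) 0 = 8 \cdot 0 = 0$)
$V = 0$ ($V = 4 - 4 = 0$)
$O{\left(s \right)} = - 3 s - 3 s^{2}$ ($O{\left(s \right)} = - 3 \left(\left(s^{2} + 0 s\right) + s\right) = - 3 \left(\left(s^{2} + 0\right) + s\right) = - 3 \left(s^{2} + s\right) = - 3 \left(s + s^{2}\right) = - 3 s - 3 s^{2}$)
$130 o{\left(-2 \right)} + O{\left(V \right)} = 130 \left(3 - 2\right) - 0 \left(1 + 0\right) = 130 \cdot 1 - 0 \cdot 1 = 130 + 0 = 130$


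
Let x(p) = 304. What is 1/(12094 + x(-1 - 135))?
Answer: 1/12398 ≈ 8.0658e-5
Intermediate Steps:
1/(12094 + x(-1 - 135)) = 1/(12094 + 304) = 1/12398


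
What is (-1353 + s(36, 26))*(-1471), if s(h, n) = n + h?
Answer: 1899061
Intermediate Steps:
s(h, n) = h + n
(-1353 + s(36, 26))*(-1471) = (-1353 + (36 + 26))*(-1471) = (-1353 + 62)*(-1471) = -1291*(-1471) = 1899061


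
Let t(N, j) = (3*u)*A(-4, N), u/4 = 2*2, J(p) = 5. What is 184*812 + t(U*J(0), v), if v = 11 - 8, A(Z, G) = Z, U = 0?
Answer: 149216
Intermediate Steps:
u = 16 (u = 4*(2*2) = 4*4 = 16)
v = 3
t(N, j) = -192 (t(N, j) = (3*16)*(-4) = 48*(-4) = -192)
184*812 + t(U*J(0), v) = 184*812 - 192 = 149408 - 192 = 149216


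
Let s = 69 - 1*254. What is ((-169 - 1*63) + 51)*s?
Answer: 33485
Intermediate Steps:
s = -185 (s = 69 - 254 = -185)
((-169 - 1*63) + 51)*s = ((-169 - 1*63) + 51)*(-185) = ((-169 - 63) + 51)*(-185) = (-232 + 51)*(-185) = -181*(-185) = 33485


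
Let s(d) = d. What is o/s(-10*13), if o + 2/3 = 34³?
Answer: -907/3 ≈ -302.33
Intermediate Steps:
o = 117910/3 (o = -⅔ + 34³ = -⅔ + 39304 = 117910/3 ≈ 39303.)
o/s(-10*13) = 117910/(3*((-10*13))) = (117910/3)/(-130) = (117910/3)*(-1/130) = -907/3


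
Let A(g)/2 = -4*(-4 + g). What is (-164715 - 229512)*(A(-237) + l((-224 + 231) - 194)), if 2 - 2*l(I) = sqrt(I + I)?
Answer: -760463883 + 394227*I*sqrt(374)/2 ≈ -7.6046e+8 + 3.812e+6*I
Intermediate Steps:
A(g) = 32 - 8*g (A(g) = 2*(-4*(-4 + g)) = 2*(16 - 4*g) = 32 - 8*g)
l(I) = 1 - sqrt(2)*sqrt(I)/2 (l(I) = 1 - sqrt(I + I)/2 = 1 - sqrt(2)*sqrt(I)/2)
(-164715 - 229512)*(A(-237) + l((-224 + 231) - 194)) = (-164715 - 229512)*((32 - 8*(-237)) + (1 - sqrt(2)*sqrt((-224 + 231) - 194)/2)) = -394227*((32 + 1896) + (1 - sqrt(2)*sqrt(7 - 194)/2)) = -394227*(1928 + (1 - sqrt(2)*sqrt(-187)/2)) = -394227*(1928 + (1 - sqrt(2)*I*sqrt(187)/2)) = -394227*(1928 + (1 - I*sqrt(374)/2)) = -394227*(1929 - I*sqrt(374)/2) = -760463883 + 394227*I*sqrt(374)/2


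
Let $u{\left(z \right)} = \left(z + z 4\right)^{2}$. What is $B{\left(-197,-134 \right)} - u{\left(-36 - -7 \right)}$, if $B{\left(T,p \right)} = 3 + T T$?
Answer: $17787$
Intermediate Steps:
$B{\left(T,p \right)} = 3 + T^{2}$
$u{\left(z \right)} = 25 z^{2}$ ($u{\left(z \right)} = \left(z + 4 z\right)^{2} = \left(5 z\right)^{2} = 25 z^{2}$)
$B{\left(-197,-134 \right)} - u{\left(-36 - -7 \right)} = \left(3 + \left(-197\right)^{2}\right) - 25 \left(-36 - -7\right)^{2} = \left(3 + 38809\right) - 25 \left(-36 + 7\right)^{2} = 38812 - 25 \left(-29\right)^{2} = 38812 - 25 \cdot 841 = 38812 - 21025 = 17787$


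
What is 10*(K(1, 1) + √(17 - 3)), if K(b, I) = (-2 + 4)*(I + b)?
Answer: 40 + 10*√14 ≈ 77.417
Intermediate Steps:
K(b, I) = 2*I + 2*b (K(b, I) = 2*(I + b) = 2*I + 2*b)
10*(K(1, 1) + √(17 - 3)) = 10*((2*1 + 2*1) + √(17 - 3)) = 10*((2 + 2) + √14) = 10*(4 + √14) = 40 + 10*√14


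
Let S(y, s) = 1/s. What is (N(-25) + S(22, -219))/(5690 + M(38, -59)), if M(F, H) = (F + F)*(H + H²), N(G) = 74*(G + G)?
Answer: -810301/58201878 ≈ -0.013922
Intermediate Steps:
N(G) = 148*G (N(G) = 74*(2*G) = 148*G)
M(F, H) = 2*F*(H + H²) (M(F, H) = (2*F)*(H + H²) = 2*F*(H + H²))
(N(-25) + S(22, -219))/(5690 + M(38, -59)) = (148*(-25) + 1/(-219))/(5690 + 2*38*(-59)*(1 - 59)) = (-3700 - 1/219)/(5690 + 2*38*(-59)*(-58)) = -810301/(219*(5690 + 260072)) = -810301/219/265762 = -810301/219*1/265762 = -810301/58201878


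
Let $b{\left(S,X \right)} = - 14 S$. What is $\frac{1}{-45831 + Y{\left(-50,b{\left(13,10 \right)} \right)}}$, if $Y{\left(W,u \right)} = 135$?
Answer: $- \frac{1}{45696} \approx -2.1884 \cdot 10^{-5}$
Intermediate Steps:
$\frac{1}{-45831 + Y{\left(-50,b{\left(13,10 \right)} \right)}} = \frac{1}{-45831 + 135} = \frac{1}{-45696} = - \frac{1}{45696}$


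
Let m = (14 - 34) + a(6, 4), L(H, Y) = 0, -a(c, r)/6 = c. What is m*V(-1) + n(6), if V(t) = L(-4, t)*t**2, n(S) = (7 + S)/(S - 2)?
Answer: 13/4 ≈ 3.2500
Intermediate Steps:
a(c, r) = -6*c
n(S) = (7 + S)/(-2 + S)
m = -56 (m = (14 - 34) - 6*6 = -20 - 36 = -56)
V(t) = 0 (V(t) = 0*t**2 = 0)
m*V(-1) + n(6) = -56*0 + (7 + 6)/(-2 + 6) = 0 + 13/4 = 13/4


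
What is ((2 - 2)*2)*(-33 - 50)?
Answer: 0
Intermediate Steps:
((2 - 2)*2)*(-33 - 50) = (0*2)*(-83) = 0*(-83) = 0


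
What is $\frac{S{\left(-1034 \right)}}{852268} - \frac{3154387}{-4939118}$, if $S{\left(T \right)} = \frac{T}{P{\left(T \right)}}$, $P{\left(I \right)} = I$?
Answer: $\frac{1344194019417}{2104726109812} \approx 0.63865$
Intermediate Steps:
$S{\left(T \right)} = 1$ ($S{\left(T \right)} = \frac{T}{T} = 1$)
$\frac{S{\left(-1034 \right)}}{852268} - \frac{3154387}{-4939118} = 1 \cdot \frac{1}{852268} - \frac{3154387}{-4939118} = 1 \cdot \frac{1}{852268} - - \frac{3154387}{4939118} = \frac{1}{852268} + \frac{3154387}{4939118} = \frac{1344194019417}{2104726109812}$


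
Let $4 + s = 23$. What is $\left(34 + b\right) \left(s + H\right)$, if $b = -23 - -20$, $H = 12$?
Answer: $961$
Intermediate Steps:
$s = 19$ ($s = -4 + 23 = 19$)
$b = -3$ ($b = -23 + 20 = -3$)
$\left(34 + b\right) \left(s + H\right) = \left(34 - 3\right) \left(19 + 12\right) = 31 \cdot 31 = 961$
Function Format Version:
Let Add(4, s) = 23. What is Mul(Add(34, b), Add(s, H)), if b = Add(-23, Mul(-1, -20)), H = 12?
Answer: 961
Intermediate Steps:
s = 19 (s = Add(-4, 23) = 19)
b = -3 (b = Add(-23, 20) = -3)
Mul(Add(34, b), Add(s, H)) = Mul(Add(34, -3), Add(19, 12)) = Mul(31, 31) = 961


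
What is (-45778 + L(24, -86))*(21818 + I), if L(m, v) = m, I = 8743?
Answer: -1398287994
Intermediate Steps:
(-45778 + L(24, -86))*(21818 + I) = (-45778 + 24)*(21818 + 8743) = -45754*30561 = -1398287994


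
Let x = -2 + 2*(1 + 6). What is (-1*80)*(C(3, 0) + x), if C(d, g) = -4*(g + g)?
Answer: -960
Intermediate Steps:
C(d, g) = -8*g
x = 12 (x = -2 + 2*7 = -2 + 14 = 12)
(-1*80)*(C(3, 0) + x) = (-1*80)*(-8*0 + 12) = -80*(0 + 12) = -80*12 = -960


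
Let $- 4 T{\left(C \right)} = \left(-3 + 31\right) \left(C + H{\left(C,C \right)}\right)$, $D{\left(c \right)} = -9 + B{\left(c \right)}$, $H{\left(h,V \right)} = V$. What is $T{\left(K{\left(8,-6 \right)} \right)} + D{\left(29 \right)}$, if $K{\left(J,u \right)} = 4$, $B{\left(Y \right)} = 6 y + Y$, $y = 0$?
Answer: $-36$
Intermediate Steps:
$B{\left(Y \right)} = Y$ ($B{\left(Y \right)} = 6 \cdot 0 + Y = 0 + Y = Y$)
$D{\left(c \right)} = -9 + c$
$T{\left(C \right)} = - 14 C$ ($T{\left(C \right)} = - \frac{\left(-3 + 31\right) \left(C + C\right)}{4} = - \frac{28 \cdot 2 C}{4} = - \frac{56 C}{4} = - 14 C$)
$T{\left(K{\left(8,-6 \right)} \right)} + D{\left(29 \right)} = \left(-14\right) 4 + \left(-9 + 29\right) = -56 + 20 = -36$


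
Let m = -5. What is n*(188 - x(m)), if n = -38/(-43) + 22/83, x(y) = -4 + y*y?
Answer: 684700/3569 ≈ 191.85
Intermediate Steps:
x(y) = -4 + y²
n = 4100/3569 (n = -38*(-1/43) + 22*(1/83) = 38/43 + 22/83 = 4100/3569 ≈ 1.1488)
n*(188 - x(m)) = 4100*(188 - (-4 + (-5)²))/3569 = 4100*(188 - (-4 + 25))/3569 = 4100*(188 - 1*21)/3569 = 4100*(188 - 21)/3569 = (4100/3569)*167 = 684700/3569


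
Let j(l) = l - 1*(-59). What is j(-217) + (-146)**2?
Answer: 21158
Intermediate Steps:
j(l) = 59 + l (j(l) = l + 59 = 59 + l)
j(-217) + (-146)**2 = (59 - 217) + (-146)**2 = -158 + 21316 = 21158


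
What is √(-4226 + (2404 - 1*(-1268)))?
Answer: I*√554 ≈ 23.537*I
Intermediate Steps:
√(-4226 + (2404 - 1*(-1268))) = √(-4226 + (2404 + 1268)) = √(-4226 + 3672) = √(-554) = I*√554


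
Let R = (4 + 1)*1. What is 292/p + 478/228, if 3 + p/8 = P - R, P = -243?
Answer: 27914/14307 ≈ 1.9511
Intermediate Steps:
R = 5 (R = 5*1 = 5)
p = -2008 (p = -24 + 8*(-243 - 1*5) = -24 + 8*(-243 - 5) = -24 + 8*(-248) = -24 - 1984 = -2008)
292/p + 478/228 = 292/(-2008) + 478/228 = 292*(-1/2008) + 478*(1/228) = -73/502 + 239/114 = 27914/14307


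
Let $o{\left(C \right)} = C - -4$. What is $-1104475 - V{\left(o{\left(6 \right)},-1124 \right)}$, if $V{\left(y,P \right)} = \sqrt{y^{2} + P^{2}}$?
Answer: $-1104475 - 2 \sqrt{315869} \approx -1.1056 \cdot 10^{6}$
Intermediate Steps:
$o{\left(C \right)} = 4 + C$ ($o{\left(C \right)} = C + 4 = 4 + C$)
$V{\left(y,P \right)} = \sqrt{P^{2} + y^{2}}$
$-1104475 - V{\left(o{\left(6 \right)},-1124 \right)} = -1104475 - \sqrt{\left(-1124\right)^{2} + \left(4 + 6\right)^{2}} = -1104475 - \sqrt{1263376 + 10^{2}} = -1104475 - \sqrt{1263376 + 100} = -1104475 - \sqrt{1263476} = -1104475 - 2 \sqrt{315869}$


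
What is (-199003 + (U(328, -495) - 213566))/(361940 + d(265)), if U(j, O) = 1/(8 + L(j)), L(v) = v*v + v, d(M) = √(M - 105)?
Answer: -805758907930463/706879040322240 + 44524446479*√10/3534395201611200 ≈ -1.1398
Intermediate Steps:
d(M) = √(-105 + M)
L(v) = v + v² (L(v) = v² + v = v + v²)
U(j, O) = 1/(8 + j*(1 + j))
(-199003 + (U(328, -495) - 213566))/(361940 + d(265)) = (-199003 + (1/(8 + 328*(1 + 328)) - 213566))/(361940 + √(-105 + 265)) = (-199003 + (1/(8 + 328*329) - 213566))/(361940 + √160) = (-199003 + (1/(8 + 107912) - 213566))/(361940 + 4*√10) = (-199003 + (1/107920 - 213566))/(361940 + 4*√10) = (-199003 - 23048042719/107920)/(361940 + 4*√10) = -44524446479/(107920*(361940 + 4*√10))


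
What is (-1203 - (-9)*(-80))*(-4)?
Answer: 7692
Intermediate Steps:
(-1203 - (-9)*(-80))*(-4) = (-1203 - 1*720)*(-4) = (-1203 - 720)*(-4) = -1923*(-4) = 7692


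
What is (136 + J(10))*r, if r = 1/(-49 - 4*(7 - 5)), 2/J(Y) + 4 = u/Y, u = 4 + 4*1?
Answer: -19/8 ≈ -2.3750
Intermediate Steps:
u = 8 (u = 4 + 4 = 8)
J(Y) = 2/(-4 + 8/Y)
r = -1/57 (r = 1/(-49 - 4*2) = 1/(-49 - 8) = 1/(-57) = -1/57 ≈ -0.017544)
(136 + J(10))*r = (136 - 1*10/(-4 + 2*10))*(-1/57) = (136 - 1*10/(-4 + 20))*(-1/57) = (136 - 1*10/16)*(-1/57) = (136 - 1*10*1/16)*(-1/57) = (136 - 5/8)*(-1/57) = (1083/8)*(-1/57) = -19/8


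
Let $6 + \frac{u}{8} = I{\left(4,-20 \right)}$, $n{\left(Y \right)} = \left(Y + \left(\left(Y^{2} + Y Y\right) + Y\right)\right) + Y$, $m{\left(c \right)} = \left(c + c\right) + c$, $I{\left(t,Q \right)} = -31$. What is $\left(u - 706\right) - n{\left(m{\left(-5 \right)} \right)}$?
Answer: $-1407$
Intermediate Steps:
$m{\left(c \right)} = 3 c$ ($m{\left(c \right)} = 2 c + c = 3 c$)
$n{\left(Y \right)} = 2 Y^{2} + 3 Y$ ($n{\left(Y \right)} = \left(Y + \left(\left(Y^{2} + Y^{2}\right) + Y\right)\right) + Y = \left(Y + \left(2 Y^{2} + Y\right)\right) + Y = \left(Y + \left(Y + 2 Y^{2}\right)\right) + Y = \left(2 Y + 2 Y^{2}\right) + Y = 2 Y^{2} + 3 Y$)
$u = -296$ ($u = -48 + 8 \left(-31\right) = -48 - 248 = -296$)
$\left(u - 706\right) - n{\left(m{\left(-5 \right)} \right)} = \left(-296 - 706\right) - 3 \left(-5\right) \left(3 + 2 \cdot 3 \left(-5\right)\right) = \left(-296 - 706\right) - - 15 \left(3 + 2 \left(-15\right)\right) = -1002 - - 15 \left(3 - 30\right) = -1002 - \left(-15\right) \left(-27\right) = -1002 - 405 = -1407$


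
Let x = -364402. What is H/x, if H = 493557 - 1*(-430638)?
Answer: -924195/364402 ≈ -2.5362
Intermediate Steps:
H = 924195 (H = 493557 + 430638 = 924195)
H/x = 924195/(-364402) = 924195*(-1/364402) = -924195/364402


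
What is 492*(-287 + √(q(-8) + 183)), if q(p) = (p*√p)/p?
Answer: -141204 + 492*√(183 + 2*I*√2) ≈ -1.3455e+5 + 51.433*I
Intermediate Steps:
q(p) = √p (q(p) = p^(3/2)/p = √p)
492*(-287 + √(q(-8) + 183)) = 492*(-287 + √(√(-8) + 183)) = 492*(-287 + √(2*I*√2 + 183)) = 492*(-287 + √(183 + 2*I*√2)) = -141204 + 492*√(183 + 2*I*√2)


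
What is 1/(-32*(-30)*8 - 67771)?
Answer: -1/60091 ≈ -1.6641e-5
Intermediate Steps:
1/(-32*(-30)*8 - 67771) = 1/(960*8 - 67771) = 1/(7680 - 67771) = 1/(-60091) = -1/60091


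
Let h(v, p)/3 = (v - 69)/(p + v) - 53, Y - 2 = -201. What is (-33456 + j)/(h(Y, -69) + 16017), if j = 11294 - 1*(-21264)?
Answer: -898/15861 ≈ -0.056617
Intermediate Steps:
Y = -199 (Y = 2 - 201 = -199)
h(v, p) = -159 + 3*(-69 + v)/(p + v) (h(v, p) = 3*((v - 69)/(p + v) - 53) = 3*((-69 + v)/(p + v) - 53) = 3*(-53 + (-69 + v)/(p + v)) = -159 + 3*(-69 + v)/(p + v))
j = 32558 (j = 11294 + 21264 = 32558)
(-33456 + j)/(h(Y, -69) + 16017) = (-33456 + 32558)/(3*(-69 - 53*(-69) - 52*(-199))/(-69 - 199) + 16017) = -898/(3*(-69 + 3657 + 10348)/(-268) + 16017) = -898/(3*(-1/268)*13936 + 16017) = -898/(-156 + 16017) = -898/15861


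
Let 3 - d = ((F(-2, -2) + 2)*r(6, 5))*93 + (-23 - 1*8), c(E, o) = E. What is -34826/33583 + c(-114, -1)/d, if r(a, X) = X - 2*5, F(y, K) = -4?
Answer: -1244347/1367744 ≈ -0.90978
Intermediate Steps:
r(a, X) = -10 + X (r(a, X) = X - 10 = -10 + X)
d = -896 (d = 3 - (((-4 + 2)*(-10 + 5))*93 + (-23 - 1*8)) = 3 - (-2*(-5)*93 + (-23 - 8)) = 3 - (10*93 - 31) = 3 - (930 - 31) = 3 - 1*899 = 3 - 899 = -896)
-34826/33583 + c(-114, -1)/d = -34826/33583 - 114/(-896) = -34826*1/33583 - 114*(-1/896) = -3166/3053 + 57/448 = -1244347/1367744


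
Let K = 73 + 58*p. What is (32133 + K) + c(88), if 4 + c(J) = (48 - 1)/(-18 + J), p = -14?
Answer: 2197347/70 ≈ 31391.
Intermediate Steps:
c(J) = -4 + 47/(-18 + J) (c(J) = -4 + (48 - 1)/(-18 + J) = -4 + 47/(-18 + J))
K = -739 (K = 73 + 58*(-14) = 73 - 812 = -739)
(32133 + K) + c(88) = (32133 - 739) + (119 - 4*88)/(-18 + 88) = 31394 + (119 - 352)/70 = 31394 + (1/70)*(-233) = 31394 - 233/70 = 2197347/70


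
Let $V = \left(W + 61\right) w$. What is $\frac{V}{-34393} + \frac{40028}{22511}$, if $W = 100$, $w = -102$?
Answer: $\frac{1746358646}{774220823} \approx 2.2556$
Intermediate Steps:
$V = -16422$ ($V = \left(100 + 61\right) \left(-102\right) = 161 \left(-102\right) = -16422$)
$\frac{V}{-34393} + \frac{40028}{22511} = - \frac{16422}{-34393} + \frac{40028}{22511} = \left(-16422\right) \left(- \frac{1}{34393}\right) + 40028 \cdot \frac{1}{22511} = \frac{16422}{34393} + \frac{40028}{22511} = \frac{1746358646}{774220823}$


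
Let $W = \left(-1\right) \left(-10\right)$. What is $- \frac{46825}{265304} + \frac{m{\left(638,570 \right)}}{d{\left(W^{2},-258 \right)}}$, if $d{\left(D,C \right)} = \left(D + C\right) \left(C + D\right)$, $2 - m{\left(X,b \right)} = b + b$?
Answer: $- \frac{367713813}{1655762264} \approx -0.22208$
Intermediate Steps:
$W = 10$
$m{\left(X,b \right)} = 2 - 2 b$ ($m{\left(X,b \right)} = 2 - \left(b + b\right) = 2 - 2 b$)
$d{\left(D,C \right)} = \left(C + D\right)^{2}$ ($d{\left(D,C \right)} = \left(C + D\right) \left(C + D\right) = \left(C + D\right)^{2}$)
$- \frac{46825}{265304} + \frac{m{\left(638,570 \right)}}{d{\left(W^{2},-258 \right)}} = - \frac{46825}{265304} + \frac{2 - 1140}{\left(-258 + 10^{2}\right)^{2}} = \left(-46825\right) \frac{1}{265304} + \frac{2 - 1140}{\left(-258 + 100\right)^{2}} = - \frac{46825}{265304} - \frac{1138}{\left(-158\right)^{2}} = - \frac{46825}{265304} - \frac{1138}{24964} = - \frac{46825}{265304} - \frac{569}{12482} = - \frac{367713813}{1655762264}$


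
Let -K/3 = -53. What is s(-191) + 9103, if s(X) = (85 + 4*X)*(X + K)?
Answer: 30831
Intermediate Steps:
K = 159 (K = -3*(-53) = 159)
s(X) = (85 + 4*X)*(159 + X) (s(X) = (85 + 4*X)*(X + 159) = (85 + 4*X)*(159 + X))
s(-191) + 9103 = (13515 + 4*(-191)**2 + 721*(-191)) + 9103 = (13515 + 4*36481 - 137711) + 9103 = (13515 + 145924 - 137711) + 9103 = 21728 + 9103 = 30831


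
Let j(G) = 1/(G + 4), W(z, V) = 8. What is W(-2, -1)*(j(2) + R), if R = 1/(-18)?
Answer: 8/9 ≈ 0.88889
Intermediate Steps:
R = -1/18 ≈ -0.055556
j(G) = 1/(4 + G)
W(-2, -1)*(j(2) + R) = 8*(1/(4 + 2) - 1/18) = 8*(1/6 - 1/18) = 8*(⅙ - 1/18) = 8*(⅑) = 8/9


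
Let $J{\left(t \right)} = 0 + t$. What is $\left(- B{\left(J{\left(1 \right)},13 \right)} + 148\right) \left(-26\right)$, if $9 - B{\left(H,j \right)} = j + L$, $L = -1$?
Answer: $-3926$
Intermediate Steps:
$J{\left(t \right)} = t$
$B{\left(H,j \right)} = 10 - j$ ($B{\left(H,j \right)} = 9 - \left(j - 1\right) = 9 - \left(-1 + j\right) = 10 - j$)
$\left(- B{\left(J{\left(1 \right)},13 \right)} + 148\right) \left(-26\right) = \left(- (10 - 13) + 148\right) \left(-26\right) = \left(\left(-1\right) \left(-3\right) + 148\right) \left(-26\right) = \left(3 + 148\right) \left(-26\right) = 151 \left(-26\right) = -3926$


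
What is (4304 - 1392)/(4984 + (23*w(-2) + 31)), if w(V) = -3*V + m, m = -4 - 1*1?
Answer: 1456/2519 ≈ 0.57801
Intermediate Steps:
m = -5 (m = -4 - 1 = -5)
w(V) = -5 - 3*V (w(V) = -3*V - 5 = -5 - 3*V)
(4304 - 1392)/(4984 + (23*w(-2) + 31)) = (4304 - 1392)/(4984 + (23*(-5 - 3*(-2)) + 31)) = 2912/(4984 + (23*(-5 + 6) + 31)) = 2912/(4984 + (23*1 + 31)) = 2912/(4984 + (23 + 31)) = 2912/(4984 + 54) = 2912/5038 = 2912*(1/5038) = 1456/2519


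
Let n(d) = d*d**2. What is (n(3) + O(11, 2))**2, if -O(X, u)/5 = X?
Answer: 784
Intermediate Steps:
n(d) = d**3
O(X, u) = -5*X
(n(3) + O(11, 2))**2 = (3**3 - 5*11)**2 = (27 - 55)**2 = (-28)**2 = 784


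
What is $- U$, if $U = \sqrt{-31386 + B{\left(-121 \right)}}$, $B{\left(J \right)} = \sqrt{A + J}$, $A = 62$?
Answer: $- \sqrt{-31386 + i \sqrt{59}} \approx -0.021678 - 177.16 i$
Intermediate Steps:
$B{\left(J \right)} = \sqrt{62 + J}$
$U = \sqrt{-31386 + i \sqrt{59}}$ ($U = \sqrt{-31386 + \sqrt{62 - 121}} = \sqrt{-31386 + \sqrt{-59}} = \sqrt{-31386 + i \sqrt{59}} \approx 0.022 + 177.16 i$)
$- U = - \sqrt{-31386 + i \sqrt{59}}$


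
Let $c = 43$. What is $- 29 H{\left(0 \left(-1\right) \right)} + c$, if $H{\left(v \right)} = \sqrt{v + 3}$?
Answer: $43 - 29 \sqrt{3} \approx -7.2295$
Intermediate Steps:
$H{\left(v \right)} = \sqrt{3 + v}$
$- 29 H{\left(0 \left(-1\right) \right)} + c = - 29 \sqrt{3 + 0 \left(-1\right)} + 43 = - 29 \sqrt{3 + 0} + 43 = - 29 \sqrt{3} + 43 = 43 - 29 \sqrt{3}$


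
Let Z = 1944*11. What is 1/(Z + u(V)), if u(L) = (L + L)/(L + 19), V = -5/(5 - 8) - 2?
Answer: 28/598751 ≈ 4.6764e-5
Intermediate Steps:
Z = 21384
V = -⅓ (V = -5/(-3) - 2 = -⅓*(-5) - 2 = 5/3 - 2 = -⅓ ≈ -0.33333)
u(L) = 2*L/(19 + L) (u(L) = (2*L)/(19 + L) = 2*L/(19 + L))
1/(Z + u(V)) = 1/(21384 + 2*(-⅓)/(19 - ⅓)) = 1/(21384 + 2*(-⅓)/(56/3)) = 1/(21384 + 2*(-⅓)*(3/56)) = 1/(21384 - 1/28) = 1/(598751/28) = 28/598751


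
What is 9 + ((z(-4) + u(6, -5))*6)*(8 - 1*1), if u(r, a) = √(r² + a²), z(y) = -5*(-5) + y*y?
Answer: 1731 + 42*√61 ≈ 2059.0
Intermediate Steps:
z(y) = 25 + y²
u(r, a) = √(a² + r²)
9 + ((z(-4) + u(6, -5))*6)*(8 - 1*1) = 9 + (((25 + (-4)²) + √((-5)² + 6²))*6)*(8 - 1*1) = 9 + (((25 + 16) + √(25 + 36))*6)*(8 - 1) = 9 + ((41 + √61)*6)*7 = 9 + (246 + 6*√61)*7 = 9 + (1722 + 42*√61) = 1731 + 42*√61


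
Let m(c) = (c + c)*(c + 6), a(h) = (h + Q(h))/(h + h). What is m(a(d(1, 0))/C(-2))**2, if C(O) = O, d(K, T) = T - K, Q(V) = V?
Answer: 121/4 ≈ 30.250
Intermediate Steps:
a(h) = 1 (a(h) = (h + h)/(h + h) = (2*h)/((2*h)) = (2*h)*(1/(2*h)) = 1)
m(c) = 2*c*(6 + c) (m(c) = (2*c)*(6 + c) = 2*c*(6 + c))
m(a(d(1, 0))/C(-2))**2 = (2*(1/(-2))*(6 + 1/(-2)))**2 = (2*(1*(-1/2))*(6 + 1*(-1/2)))**2 = (2*(-1/2)*(6 - 1/2))**2 = (2*(-1/2)*(11/2))**2 = (-11/2)**2 = 121/4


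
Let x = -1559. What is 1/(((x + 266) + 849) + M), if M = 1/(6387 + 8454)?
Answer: -14841/6589403 ≈ -0.0022523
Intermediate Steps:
M = 1/14841 ≈ 6.7381e-5
1/(((x + 266) + 849) + M) = 1/(((-1559 + 266) + 849) + 1/14841) = 1/((-1293 + 849) + 1/14841) = 1/(-444 + 1/14841) = 1/(-6589403/14841) = -14841/6589403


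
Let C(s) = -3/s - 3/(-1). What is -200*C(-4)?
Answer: -750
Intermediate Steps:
C(s) = 3 - 3/s (C(s) = -3/s - 3*(-1) = -3/s + 3 = 3 - 3/s)
-200*C(-4) = -200*(3 - 3/(-4)) = -200*(3 - 3*(-1/4)) = -200*(3 + 3/4) = -200*15/4 = -750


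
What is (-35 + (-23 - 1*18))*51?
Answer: -3876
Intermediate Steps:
(-35 + (-23 - 1*18))*51 = (-35 + (-23 - 18))*51 = (-35 - 41)*51 = -76*51 = -3876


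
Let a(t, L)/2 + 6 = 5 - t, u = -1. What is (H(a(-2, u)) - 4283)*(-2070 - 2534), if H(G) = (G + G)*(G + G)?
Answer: 19645268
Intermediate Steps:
a(t, L) = -2 - 2*t (a(t, L) = -12 + 2*(5 - t) = -12 + (10 - 2*t) = -2 - 2*t)
H(G) = 4*G**2 (H(G) = (2*G)*(2*G) = 4*G**2)
(H(a(-2, u)) - 4283)*(-2070 - 2534) = (4*(-2 - 2*(-2))**2 - 4283)*(-2070 - 2534) = (4*(-2 + 4)**2 - 4283)*(-4604) = (4*2**2 - 4283)*(-4604) = (4*4 - 4283)*(-4604) = (16 - 4283)*(-4604) = -4267*(-4604) = 19645268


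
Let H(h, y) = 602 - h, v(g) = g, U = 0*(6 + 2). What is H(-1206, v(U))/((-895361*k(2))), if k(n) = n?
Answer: -904/895361 ≈ -0.0010096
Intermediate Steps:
U = 0 (U = 0*8 = 0)
H(-1206, v(U))/((-895361*k(2))) = (602 - 1*(-1206))/((-895361*2)) = (602 + 1206)/(-1790722) = 1808*(-1/1790722) = -904/895361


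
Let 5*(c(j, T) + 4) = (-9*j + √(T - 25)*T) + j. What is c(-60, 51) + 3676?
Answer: 3768 + 51*√26/5 ≈ 3820.0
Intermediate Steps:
c(j, T) = -4 - 8*j/5 + T*√(-25 + T)/5 (c(j, T) = -4 + ((-9*j + √(T - 25)*T) + j)/5 = -4 + ((-9*j + √(-25 + T)*T) + j)/5 = -4 + ((-9*j + T*√(-25 + T)) + j)/5 = -4 + (-8*j + T*√(-25 + T))/5 = -4 + (-8*j/5 + T*√(-25 + T)/5) = -4 - 8*j/5 + T*√(-25 + T)/5)
c(-60, 51) + 3676 = (-4 - 8/5*(-60) + (⅕)*51*√(-25 + 51)) + 3676 = (-4 + 96 + (⅕)*51*√26) + 3676 = (-4 + 96 + 51*√26/5) + 3676 = (92 + 51*√26/5) + 3676 = 3768 + 51*√26/5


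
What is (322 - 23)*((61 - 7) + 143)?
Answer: 58903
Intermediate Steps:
(322 - 23)*((61 - 7) + 143) = 299*(54 + 143) = 299*197 = 58903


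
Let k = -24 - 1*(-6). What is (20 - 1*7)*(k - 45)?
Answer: -819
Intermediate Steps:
k = -18 (k = -24 + 6 = -18)
(20 - 1*7)*(k - 45) = (20 - 1*7)*(-18 - 45) = (20 - 7)*(-63) = 13*(-63) = -819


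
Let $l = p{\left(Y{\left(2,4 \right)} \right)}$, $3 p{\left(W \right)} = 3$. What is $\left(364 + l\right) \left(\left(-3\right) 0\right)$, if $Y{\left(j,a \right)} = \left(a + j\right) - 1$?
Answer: $0$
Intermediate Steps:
$Y{\left(j,a \right)} = -1 + a + j$
$p{\left(W \right)} = 1$ ($p{\left(W \right)} = \frac{1}{3} \cdot 3 = 1$)
$l = 1$
$\left(364 + l\right) \left(\left(-3\right) 0\right) = \left(364 + 1\right) \left(\left(-3\right) 0\right) = 365 \cdot 0 = 0$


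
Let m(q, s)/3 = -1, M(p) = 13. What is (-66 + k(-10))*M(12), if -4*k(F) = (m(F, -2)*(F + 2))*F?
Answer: -78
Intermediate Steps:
m(q, s) = -3 (m(q, s) = 3*(-1) = -3)
k(F) = -F*(-6 - 3*F)/4 (k(F) = -(-3*(F + 2))*F/4 = -(-3*(2 + F))*F/4 = -(-6 - 3*F)*F/4 = -F*(-6 - 3*F)/4)
(-66 + k(-10))*M(12) = (-66 + (3/4)*(-10)*(2 - 10))*13 = (-66 + (3/4)*(-10)*(-8))*13 = (-66 + 60)*13 = -6*13 = -78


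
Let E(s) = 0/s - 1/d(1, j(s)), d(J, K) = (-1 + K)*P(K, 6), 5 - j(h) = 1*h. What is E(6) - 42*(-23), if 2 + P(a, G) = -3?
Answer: 9659/10 ≈ 965.90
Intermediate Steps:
P(a, G) = -5 (P(a, G) = -2 - 3 = -5)
j(h) = 5 - h
d(J, K) = 5 - 5*K (d(J, K) = (-1 + K)*(-5) = 5 - 5*K)
E(s) = -1/(-20 + 5*s) (E(s) = 0/s - 1/(5 - 5*(5 - s)) = 0 - 1/(5 + (-25 + 5*s)) = 0 - 1/(-20 + 5*s) = -1/(-20 + 5*s))
E(6) - 42*(-23) = -1/(-20 + 5*6) - 42*(-23) = -1/(-20 + 30) + 966 = -1/10 + 966 = -1*⅒ + 966 = -⅒ + 966 = 9659/10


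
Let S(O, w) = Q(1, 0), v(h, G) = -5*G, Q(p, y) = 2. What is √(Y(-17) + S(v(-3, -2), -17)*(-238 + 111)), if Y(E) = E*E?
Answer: √35 ≈ 5.9161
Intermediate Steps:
Y(E) = E²
S(O, w) = 2
√(Y(-17) + S(v(-3, -2), -17)*(-238 + 111)) = √((-17)² + 2*(-238 + 111)) = √(289 + 2*(-127)) = √(289 - 254) = √35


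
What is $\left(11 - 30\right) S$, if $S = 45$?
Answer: $-855$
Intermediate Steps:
$\left(11 - 30\right) S = \left(11 - 30\right) 45 = \left(-19\right) 45 = -855$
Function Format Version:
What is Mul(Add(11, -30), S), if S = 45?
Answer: -855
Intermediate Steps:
Mul(Add(11, -30), S) = Mul(Add(11, -30), 45) = Mul(-19, 45) = -855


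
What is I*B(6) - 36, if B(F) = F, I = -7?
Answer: -78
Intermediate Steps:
I*B(6) - 36 = -7*6 - 36 = -42 - 36 = -78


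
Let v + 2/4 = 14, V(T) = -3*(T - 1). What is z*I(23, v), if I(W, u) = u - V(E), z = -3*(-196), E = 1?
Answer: 7938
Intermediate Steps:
V(T) = 3 - 3*T (V(T) = -3*(-1 + T) = 3 - 3*T)
v = 27/2 (v = -½ + 14 = 27/2 ≈ 13.500)
z = 588
I(W, u) = u (I(W, u) = u - (3 - 3*1) = u - (3 - 3) = u - 1*0 = u + 0 = u)
z*I(23, v) = 588*(27/2) = 7938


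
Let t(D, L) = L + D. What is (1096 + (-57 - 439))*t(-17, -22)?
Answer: -23400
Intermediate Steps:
t(D, L) = D + L
(1096 + (-57 - 439))*t(-17, -22) = (1096 + (-57 - 439))*(-17 - 22) = (1096 - 496)*(-39) = 600*(-39) = -23400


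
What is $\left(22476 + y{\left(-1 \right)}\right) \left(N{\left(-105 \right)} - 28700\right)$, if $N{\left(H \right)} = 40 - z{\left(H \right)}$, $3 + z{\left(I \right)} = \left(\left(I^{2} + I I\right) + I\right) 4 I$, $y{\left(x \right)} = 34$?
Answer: $206827349930$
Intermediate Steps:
$z{\left(I \right)} = -3 + I \left(4 I + 8 I^{2}\right)$ ($z{\left(I \right)} = -3 + \left(\left(I^{2} + I I\right) + I\right) 4 I = -3 + \left(\left(I^{2} + I^{2}\right) + I\right) 4 I = -3 + \left(2 I^{2} + I\right) 4 I = -3 + \left(I + 2 I^{2}\right) 4 I = -3 + \left(4 I + 8 I^{2}\right) I = -3 + I \left(4 I + 8 I^{2}\right)$)
$N{\left(H \right)} = 43 - 8 H^{3} - 4 H^{2}$ ($N{\left(H \right)} = 40 - \left(-3 + 4 H^{2} + 8 H^{3}\right) = 43 - 8 H^{3} - 4 H^{2}$)
$\left(22476 + y{\left(-1 \right)}\right) \left(N{\left(-105 \right)} - 28700\right) = \left(22476 + 34\right) \left(\left(43 - 8 \left(-105\right)^{3} - 4 \left(-105\right)^{2}\right) - 28700\right) = 22510 \left(\left(43 - -9261000 - 44100\right) - 28700\right) = 22510 \left(\left(43 + 9261000 - 44100\right) - 28700\right) = 22510 \left(9216943 - 28700\right) = 22510 \cdot 9188243 = 206827349930$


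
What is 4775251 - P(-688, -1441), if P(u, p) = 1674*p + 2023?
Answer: 7185462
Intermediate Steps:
P(u, p) = 2023 + 1674*p
4775251 - P(-688, -1441) = 4775251 - (2023 + 1674*(-1441)) = 4775251 - (2023 - 2412234) = 4775251 - 1*(-2410211) = 4775251 + 2410211 = 7185462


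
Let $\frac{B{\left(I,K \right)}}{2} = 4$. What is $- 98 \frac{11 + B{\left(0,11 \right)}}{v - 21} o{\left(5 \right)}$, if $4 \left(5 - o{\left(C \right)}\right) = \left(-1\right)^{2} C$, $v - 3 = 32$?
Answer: $- \frac{1995}{4} \approx -498.75$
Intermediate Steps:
$B{\left(I,K \right)} = 8$ ($B{\left(I,K \right)} = 2 \cdot 4 = 8$)
$v = 35$ ($v = 3 + 32 = 35$)
$o{\left(C \right)} = 5 - \frac{C}{4}$ ($o{\left(C \right)} = 5 - \frac{\left(-1\right)^{2} C}{4} = 5 - \frac{1 C}{4} = 5 - \frac{C}{4}$)
$- 98 \frac{11 + B{\left(0,11 \right)}}{v - 21} o{\left(5 \right)} = - 98 \frac{11 + 8}{35 - 21} \left(5 - \frac{5}{4}\right) = - 98 \cdot \frac{19}{14} \left(5 - \frac{5}{4}\right) = - 98 \cdot 19 \cdot \frac{1}{14} \cdot \frac{15}{4} = \left(-98\right) \frac{19}{14} \cdot \frac{15}{4} = \left(-133\right) \frac{15}{4} = - \frac{1995}{4}$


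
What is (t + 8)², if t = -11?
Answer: 9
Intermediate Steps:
(t + 8)² = (-11 + 8)² = (-3)² = 9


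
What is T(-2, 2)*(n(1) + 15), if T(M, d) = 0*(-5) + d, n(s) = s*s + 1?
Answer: 34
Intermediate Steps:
n(s) = 1 + s**2 (n(s) = s**2 + 1 = 1 + s**2)
T(M, d) = d (T(M, d) = 0 + d = d)
T(-2, 2)*(n(1) + 15) = 2*((1 + 1**2) + 15) = 2*((1 + 1) + 15) = 2*(2 + 15) = 2*17 = 34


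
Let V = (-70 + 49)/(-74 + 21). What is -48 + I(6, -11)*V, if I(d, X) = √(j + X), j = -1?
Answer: -48 + 42*I*√3/53 ≈ -48.0 + 1.3726*I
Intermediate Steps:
I(d, X) = √(-1 + X)
V = 21/53 (V = -21/(-53) = -21*(-1/53) = 21/53 ≈ 0.39623)
-48 + I(6, -11)*V = -48 + √(-1 - 11)*(21/53) = -48 + √(-12)*(21/53) = -48 + (2*I*√3)*(21/53) = -48 + 42*I*√3/53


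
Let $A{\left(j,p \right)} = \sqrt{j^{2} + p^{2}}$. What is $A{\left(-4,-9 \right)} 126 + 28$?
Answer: $28 + 126 \sqrt{97} \approx 1269.0$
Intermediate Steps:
$A{\left(-4,-9 \right)} 126 + 28 = \sqrt{\left(-4\right)^{2} + \left(-9\right)^{2}} \cdot 126 + 28 = \sqrt{16 + 81} \cdot 126 + 28 = \sqrt{97} \cdot 126 + 28 = 126 \sqrt{97} + 28 = 28 + 126 \sqrt{97}$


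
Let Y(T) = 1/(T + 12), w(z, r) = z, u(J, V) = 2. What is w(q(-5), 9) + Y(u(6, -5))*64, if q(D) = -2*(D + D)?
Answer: 172/7 ≈ 24.571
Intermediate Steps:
q(D) = -4*D
Y(T) = 1/(12 + T)
w(q(-5), 9) + Y(u(6, -5))*64 = -4*(-5) + 64/(12 + 2) = 20 + 64/14 = 20 + (1/14)*64 = 20 + 32/7 = 172/7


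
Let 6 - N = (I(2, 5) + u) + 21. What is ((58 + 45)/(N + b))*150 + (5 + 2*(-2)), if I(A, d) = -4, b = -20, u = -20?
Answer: -15439/11 ≈ -1403.5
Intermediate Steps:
N = 9 (N = 6 - ((-4 - 20) + 21) = 6 - (-24 + 21) = 6 - 1*(-3) = 6 + 3 = 9)
((58 + 45)/(N + b))*150 + (5 + 2*(-2)) = ((58 + 45)/(9 - 20))*150 + (5 + 2*(-2)) = (103/(-11))*150 + (5 - 4) = (103*(-1/11))*150 + 1 = -103/11*150 + 1 = -15450/11 + 1 = -15439/11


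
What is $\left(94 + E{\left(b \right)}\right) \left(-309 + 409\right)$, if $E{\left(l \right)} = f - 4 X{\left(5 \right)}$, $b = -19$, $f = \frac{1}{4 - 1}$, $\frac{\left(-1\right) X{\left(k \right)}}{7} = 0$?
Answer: $\frac{28300}{3} \approx 9433.3$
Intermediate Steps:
$X{\left(k \right)} = 0$ ($X{\left(k \right)} = \left(-7\right) 0 = 0$)
$f = \frac{1}{3} \approx 0.33333$
$E{\left(l \right)} = \frac{1}{3}$ ($E{\left(l \right)} = \frac{1}{3} - 0 = \frac{1}{3} + 0 = \frac{1}{3}$)
$\left(94 + E{\left(b \right)}\right) \left(-309 + 409\right) = \left(94 + \frac{1}{3}\right) \left(-309 + 409\right) = \frac{283}{3} \cdot 100 = \frac{28300}{3}$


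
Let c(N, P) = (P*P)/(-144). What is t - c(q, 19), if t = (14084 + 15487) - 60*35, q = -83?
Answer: 3956185/144 ≈ 27474.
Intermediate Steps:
t = 27471 (t = 29571 - 2100 = 27471)
c(N, P) = -P²/144 (c(N, P) = P²*(-1/144) = -P²/144)
t - c(q, 19) = 27471 - (-1)*19²/144 = 27471 - (-1)*361/144 = 27471 - 1*(-361/144) = 27471 + 361/144 = 3956185/144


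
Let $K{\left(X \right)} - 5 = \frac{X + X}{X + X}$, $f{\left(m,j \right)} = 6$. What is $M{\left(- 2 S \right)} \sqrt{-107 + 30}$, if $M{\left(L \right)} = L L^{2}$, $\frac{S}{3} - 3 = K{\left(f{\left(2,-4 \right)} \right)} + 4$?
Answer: $- 474552 i \sqrt{77} \approx - 4.1642 \cdot 10^{6} i$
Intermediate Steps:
$K{\left(X \right)} = 6$ ($K{\left(X \right)} = 5 + \frac{X + X}{X + X} = 5 + \frac{2 X}{2 X} = 5 + 2 X \frac{1}{2 X} = 5 + 1 = 6$)
$S = 39$ ($S = 9 + 3 \left(6 + 4\right) = 9 + 3 \cdot 10 = 9 + 30 = 39$)
$M{\left(L \right)} = L^{3}$
$M{\left(- 2 S \right)} \sqrt{-107 + 30} = \left(\left(-2\right) 39\right)^{3} \sqrt{-107 + 30} = \left(-78\right)^{3} \sqrt{-77} = - 474552 i \sqrt{77}$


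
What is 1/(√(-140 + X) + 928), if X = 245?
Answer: 928/861079 - √105/861079 ≈ 0.0010658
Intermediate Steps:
1/(√(-140 + X) + 928) = 1/(√(-140 + 245) + 928) = 1/(√105 + 928) = 1/(928 + √105)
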